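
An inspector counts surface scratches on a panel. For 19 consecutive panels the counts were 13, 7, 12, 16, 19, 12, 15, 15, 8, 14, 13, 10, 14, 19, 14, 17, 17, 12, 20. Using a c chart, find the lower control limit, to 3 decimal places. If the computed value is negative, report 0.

2.807

c̄ = (13 + 7 + 12 + 16 + 19 + 12 + 15 + 15 + 8 + 14 + 13 + 10 + 14 + 19 + 14 + 17 + 17 + 12 + 20) / 19 = 267 / 19 = 14.0526
LCL = c̄ − 3√c̄ = 14.0526 − 3 × 3.7487 = 2.8066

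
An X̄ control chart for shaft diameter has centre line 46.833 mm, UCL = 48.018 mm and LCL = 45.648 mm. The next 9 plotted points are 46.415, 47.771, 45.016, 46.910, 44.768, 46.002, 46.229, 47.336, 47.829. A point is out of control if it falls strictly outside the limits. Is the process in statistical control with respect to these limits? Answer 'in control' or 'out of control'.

out of control

Compare each point to [45.648, 48.018]: sample 3 = 45.016 < LCL; sample 5 = 44.768 < LCL.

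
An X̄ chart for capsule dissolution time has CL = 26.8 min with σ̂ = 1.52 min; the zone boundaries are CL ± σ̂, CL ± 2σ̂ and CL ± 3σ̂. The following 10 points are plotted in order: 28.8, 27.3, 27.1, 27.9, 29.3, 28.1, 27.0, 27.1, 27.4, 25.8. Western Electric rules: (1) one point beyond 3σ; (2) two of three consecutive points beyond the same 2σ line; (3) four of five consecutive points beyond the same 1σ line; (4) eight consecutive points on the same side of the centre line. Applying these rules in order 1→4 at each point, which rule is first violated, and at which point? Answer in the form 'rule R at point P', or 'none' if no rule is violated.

Zone of each point (C = within 1σ̂, B = 1σ̂–2σ̂, A = 2σ̂–3σ̂, * = beyond 3σ̂; sign = side of CL): 1:+B, 2:+C, 3:+C, 4:+C, 5:+B, 6:+C, 7:+C, 8:+C, 9:+C, 10:-C
Rule 4 (eight consecutive points on the same side of the centre line) is satisfied at point 8.

rule 4 at point 8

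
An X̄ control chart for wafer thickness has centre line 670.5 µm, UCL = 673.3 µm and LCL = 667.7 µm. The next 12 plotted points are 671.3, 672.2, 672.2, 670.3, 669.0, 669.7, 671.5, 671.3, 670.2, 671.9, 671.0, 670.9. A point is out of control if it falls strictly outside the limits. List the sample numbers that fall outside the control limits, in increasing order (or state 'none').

none

All 12 points lie within [667.7, 673.3].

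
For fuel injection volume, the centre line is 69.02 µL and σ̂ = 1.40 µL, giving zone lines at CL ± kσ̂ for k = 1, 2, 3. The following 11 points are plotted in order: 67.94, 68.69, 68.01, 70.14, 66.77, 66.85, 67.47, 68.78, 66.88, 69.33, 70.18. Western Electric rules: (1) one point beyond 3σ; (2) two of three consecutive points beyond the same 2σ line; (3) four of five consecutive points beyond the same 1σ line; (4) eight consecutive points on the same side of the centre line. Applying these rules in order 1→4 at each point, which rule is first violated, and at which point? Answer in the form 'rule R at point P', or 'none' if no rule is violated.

Zone of each point (C = within 1σ̂, B = 1σ̂–2σ̂, A = 2σ̂–3σ̂, * = beyond 3σ̂; sign = side of CL): 1:-C, 2:-C, 3:-C, 4:+C, 5:-B, 6:-B, 7:-B, 8:-C, 9:-B, 10:+C, 11:+C
Rule 3 (four of five consecutive points beyond the same 1σ limit) is satisfied at point 9.

rule 3 at point 9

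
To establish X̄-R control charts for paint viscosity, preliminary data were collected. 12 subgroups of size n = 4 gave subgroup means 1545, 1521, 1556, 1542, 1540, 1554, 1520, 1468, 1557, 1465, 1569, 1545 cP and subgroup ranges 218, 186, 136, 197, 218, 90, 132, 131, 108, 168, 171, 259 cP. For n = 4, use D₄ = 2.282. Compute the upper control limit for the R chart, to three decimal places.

382.996

R̄ = (218 + 186 + 136 + 197 + 218 + 90 + 132 + 131 + 108 + 168 + 171 + 259) / 12 = 2014.0000 / 12 = 167.8333
UCL_R = D₄·R̄ = 2.282 × 167.8333 = 382.9957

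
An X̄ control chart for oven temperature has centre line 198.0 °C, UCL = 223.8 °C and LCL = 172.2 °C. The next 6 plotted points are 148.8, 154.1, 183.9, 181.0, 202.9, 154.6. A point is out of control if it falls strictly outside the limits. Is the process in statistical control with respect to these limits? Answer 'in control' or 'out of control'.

Compare each point to [172.2, 223.8]: sample 1 = 148.8 < LCL; sample 2 = 154.1 < LCL; sample 6 = 154.6 < LCL.

out of control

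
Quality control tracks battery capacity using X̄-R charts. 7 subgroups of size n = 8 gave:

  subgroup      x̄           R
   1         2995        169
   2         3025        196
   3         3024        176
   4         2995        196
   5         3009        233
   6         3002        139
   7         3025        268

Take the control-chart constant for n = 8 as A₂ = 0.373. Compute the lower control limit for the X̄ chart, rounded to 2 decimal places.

X̄̄ = (2995 + 3025 + 3024 + 2995 + 3009 + 3002 + 3025) / 7 = 21075.0000 / 7 = 3010.7143
R̄ = (169 + 196 + 176 + 196 + 233 + 139 + 268) / 7 = 1377.0000 / 7 = 196.7143
LCL = X̄̄ − A₂·R̄ = 3010.7143 − 0.373 × 196.7143 = 2937.3399

2937.34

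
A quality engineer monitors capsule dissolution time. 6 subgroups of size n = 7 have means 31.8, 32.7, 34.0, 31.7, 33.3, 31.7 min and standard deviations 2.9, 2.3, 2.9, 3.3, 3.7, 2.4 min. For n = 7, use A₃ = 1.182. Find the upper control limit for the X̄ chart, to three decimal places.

35.981

X̄̄ = (31.8 + 32.7 + 34.0 + 31.7 + 33.3 + 31.7) / 6 = 32.5333
s̄ = (2.9 + 2.3 + 2.9 + 3.3 + 3.7 + 2.4) / 6 = 2.9167
UCL = X̄̄ + A₃·s̄ = 32.5333 + 1.182 × 2.9167 = 35.9808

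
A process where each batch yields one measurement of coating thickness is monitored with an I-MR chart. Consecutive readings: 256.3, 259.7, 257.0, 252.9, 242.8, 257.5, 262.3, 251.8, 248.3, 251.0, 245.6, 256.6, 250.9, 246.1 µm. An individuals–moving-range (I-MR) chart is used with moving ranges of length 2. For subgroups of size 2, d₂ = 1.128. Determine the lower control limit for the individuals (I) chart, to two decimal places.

235.71

X̄ = (256.3 + 259.7 + 257.0 + 252.9 + 242.8 + 257.5 + 262.3 + 251.8 + 248.3 + 251.0 + 245.6 + 256.6 + 250.9 + 246.1) / 14 = 252.7714
Moving ranges: 3.4, 2.7, 4.1, 10.1, 14.7, 4.8, 10.5, 3.5, 2.7, 5.4, 11.0, 5.7, 4.8; M̄R̄ = 83.4000 / 13 = 6.4154
LCL = X̄ − 3·M̄R̄/d₂ = 252.7714 − 3 × 6.4154 / 1.128 = 235.7092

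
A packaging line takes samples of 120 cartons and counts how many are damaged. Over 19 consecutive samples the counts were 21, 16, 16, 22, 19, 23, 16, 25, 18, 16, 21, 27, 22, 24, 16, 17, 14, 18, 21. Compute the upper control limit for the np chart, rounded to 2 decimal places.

31.72

p̄ = Σdᵢ / (k·n) = 372 / (19 × 120) = 0.16316
UCL = np̄ + 3·√(np̄(1−p̄)) = 19.5789 + 3 × √(19.5789×0.83684) = 19.5789 + 3 × 4.0478 = 31.7223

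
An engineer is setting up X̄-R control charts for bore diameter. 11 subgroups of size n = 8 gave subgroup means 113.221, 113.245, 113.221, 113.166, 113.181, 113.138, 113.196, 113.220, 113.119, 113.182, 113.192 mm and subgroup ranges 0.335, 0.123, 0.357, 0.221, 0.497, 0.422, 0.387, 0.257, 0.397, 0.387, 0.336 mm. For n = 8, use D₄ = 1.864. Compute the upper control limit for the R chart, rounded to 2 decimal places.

R̄ = (0.335 + 0.123 + 0.357 + 0.221 + 0.497 + 0.422 + 0.387 + 0.257 + 0.397 + 0.387 + 0.336) / 11 = 3.7190 / 11 = 0.3381
UCL_R = D₄·R̄ = 1.864 × 0.3381 = 0.6302

0.63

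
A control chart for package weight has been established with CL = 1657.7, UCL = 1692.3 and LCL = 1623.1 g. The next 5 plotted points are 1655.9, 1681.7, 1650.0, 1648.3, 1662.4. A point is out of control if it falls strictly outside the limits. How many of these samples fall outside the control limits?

0

All 5 points lie within [1623.1, 1692.3].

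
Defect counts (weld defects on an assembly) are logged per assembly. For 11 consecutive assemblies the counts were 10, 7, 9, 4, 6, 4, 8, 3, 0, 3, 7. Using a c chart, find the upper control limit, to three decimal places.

12.610

c̄ = (10 + 7 + 9 + 4 + 6 + 4 + 8 + 3 + 0 + 3 + 7) / 11 = 61 / 11 = 5.5455
UCL = c̄ + 3√c̄ = 5.5455 + 3 × √5.5455 = 5.5455 + 3 × 2.3549 = 12.6101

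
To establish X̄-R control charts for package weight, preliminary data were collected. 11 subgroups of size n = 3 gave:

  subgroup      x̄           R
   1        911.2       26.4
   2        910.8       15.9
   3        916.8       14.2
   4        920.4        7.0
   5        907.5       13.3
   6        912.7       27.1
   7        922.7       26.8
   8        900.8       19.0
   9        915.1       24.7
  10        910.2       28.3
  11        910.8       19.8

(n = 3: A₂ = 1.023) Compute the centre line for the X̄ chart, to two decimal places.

912.64

X̄̄ = (911.2 + 910.8 + 916.8 + 920.4 + 907.5 + 912.7 + 922.7 + 900.8 + 915.1 + 910.2 + 910.8) / 11 = 10039.0000 / 11 = 912.6364
CL = X̄̄ = 912.6364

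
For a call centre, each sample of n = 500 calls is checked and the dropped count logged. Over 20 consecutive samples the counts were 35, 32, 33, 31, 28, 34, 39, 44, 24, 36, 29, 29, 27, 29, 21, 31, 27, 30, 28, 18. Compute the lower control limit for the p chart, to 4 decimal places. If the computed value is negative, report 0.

0.0285

p̄ = Σdᵢ / (k·n) = 605 / (20 × 500) = 0.06050
LCL = p̄ − 3·√(p̄(1−p̄)/n) = 0.06050 − 3 × 0.01066 = 0.02851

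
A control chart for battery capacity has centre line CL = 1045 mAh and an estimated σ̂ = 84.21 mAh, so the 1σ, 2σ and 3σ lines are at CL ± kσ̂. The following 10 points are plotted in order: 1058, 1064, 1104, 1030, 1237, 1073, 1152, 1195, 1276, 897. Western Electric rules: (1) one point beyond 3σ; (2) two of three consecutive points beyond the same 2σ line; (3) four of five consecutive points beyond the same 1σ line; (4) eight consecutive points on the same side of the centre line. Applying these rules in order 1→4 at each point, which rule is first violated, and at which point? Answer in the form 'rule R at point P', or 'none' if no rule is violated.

Zone of each point (C = within 1σ̂, B = 1σ̂–2σ̂, A = 2σ̂–3σ̂, * = beyond 3σ̂; sign = side of CL): 1:+C, 2:+C, 3:+C, 4:-C, 5:+A, 6:+C, 7:+B, 8:+B, 9:+A, 10:-B
Rule 3 (four of five consecutive points beyond the same 1σ limit) is satisfied at point 9.

rule 3 at point 9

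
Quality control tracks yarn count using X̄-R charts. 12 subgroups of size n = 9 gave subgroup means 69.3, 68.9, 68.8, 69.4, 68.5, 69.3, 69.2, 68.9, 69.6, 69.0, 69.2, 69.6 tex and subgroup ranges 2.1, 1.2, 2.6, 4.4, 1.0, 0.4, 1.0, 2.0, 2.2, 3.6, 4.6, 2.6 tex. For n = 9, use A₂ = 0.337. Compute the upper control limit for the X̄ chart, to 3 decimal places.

X̄̄ = (69.3 + 68.9 + 68.8 + 69.4 + 68.5 + 69.3 + 69.2 + 68.9 + 69.6 + 69.0 + 69.2 + 69.6) / 12 = 829.7000 / 12 = 69.1417
R̄ = (2.1 + 1.2 + 2.6 + 4.4 + 1.0 + 0.4 + 1.0 + 2.0 + 2.2 + 3.6 + 4.6 + 2.6) / 12 = 27.7000 / 12 = 2.3083
UCL = X̄̄ + A₂·R̄ = 69.1417 + 0.337 × 2.3083 = 69.9196

69.920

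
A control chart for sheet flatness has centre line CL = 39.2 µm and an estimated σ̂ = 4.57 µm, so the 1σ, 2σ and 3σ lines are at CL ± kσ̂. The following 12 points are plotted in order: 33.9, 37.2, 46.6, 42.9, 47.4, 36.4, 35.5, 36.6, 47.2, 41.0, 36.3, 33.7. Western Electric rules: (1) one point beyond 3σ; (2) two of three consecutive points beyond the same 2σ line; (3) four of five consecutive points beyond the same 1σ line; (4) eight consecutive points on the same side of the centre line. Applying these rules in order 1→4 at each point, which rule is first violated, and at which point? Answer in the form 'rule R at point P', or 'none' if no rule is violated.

none

Zone of each point (C = within 1σ̂, B = 1σ̂–2σ̂, A = 2σ̂–3σ̂, * = beyond 3σ̂; sign = side of CL): 1:-B, 2:-C, 3:+B, 4:+C, 5:+B, 6:-C, 7:-C, 8:-C, 9:+B, 10:+C, 11:-C, 12:-B
No rule fires across all 12 points.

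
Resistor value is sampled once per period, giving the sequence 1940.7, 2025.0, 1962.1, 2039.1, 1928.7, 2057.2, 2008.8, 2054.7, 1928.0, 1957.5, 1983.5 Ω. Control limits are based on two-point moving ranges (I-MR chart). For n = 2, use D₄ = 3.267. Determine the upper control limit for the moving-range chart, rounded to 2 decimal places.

Moving ranges: 84.3, 62.9, 77.0, 110.4, 128.5, 48.4, 45.9, 126.7, 29.5, 26.0; M̄R̄ = 739.6000 / 10 = 73.9600
UCL_MR = D₄·M̄R̄ = 3.267 × 73.9600 = 241.6273

241.63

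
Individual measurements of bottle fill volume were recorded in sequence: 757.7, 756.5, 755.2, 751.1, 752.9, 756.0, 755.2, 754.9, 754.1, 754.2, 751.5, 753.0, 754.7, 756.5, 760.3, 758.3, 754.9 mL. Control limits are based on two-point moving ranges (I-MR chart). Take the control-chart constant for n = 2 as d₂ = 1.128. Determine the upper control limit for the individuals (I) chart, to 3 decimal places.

X̄ = (757.7 + 756.5 + 755.2 + 751.1 + 752.9 + 756.0 + 755.2 + 754.9 + 754.1 + 754.2 + 751.5 + 753.0 + 754.7 + 756.5 + 760.3 + 758.3 + 754.9) / 17 = 755.1176
Moving ranges: 1.2, 1.3, 4.1, 1.8, 3.1, 0.8, 0.3, 0.8, 0.1, 2.7, 1.5, 1.7, 1.8, 3.8, 2.0, 3.4; M̄R̄ = 30.4000 / 16 = 1.9000
UCL = X̄ + 3·M̄R̄/d₂ = 755.1176 + 3 × 1.9000 / 1.128 = 760.1708

760.171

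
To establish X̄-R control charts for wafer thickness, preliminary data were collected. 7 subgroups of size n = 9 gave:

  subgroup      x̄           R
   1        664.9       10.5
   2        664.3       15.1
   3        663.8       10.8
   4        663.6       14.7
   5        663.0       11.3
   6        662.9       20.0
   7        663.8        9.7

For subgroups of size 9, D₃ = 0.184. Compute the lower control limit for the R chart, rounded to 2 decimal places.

2.42

R̄ = (10.5 + 15.1 + 10.8 + 14.7 + 11.3 + 20.0 + 9.7) / 7 = 92.1000 / 7 = 13.1571
LCL_R = D₃·R̄ = 0.184 × 13.1571 = 2.4209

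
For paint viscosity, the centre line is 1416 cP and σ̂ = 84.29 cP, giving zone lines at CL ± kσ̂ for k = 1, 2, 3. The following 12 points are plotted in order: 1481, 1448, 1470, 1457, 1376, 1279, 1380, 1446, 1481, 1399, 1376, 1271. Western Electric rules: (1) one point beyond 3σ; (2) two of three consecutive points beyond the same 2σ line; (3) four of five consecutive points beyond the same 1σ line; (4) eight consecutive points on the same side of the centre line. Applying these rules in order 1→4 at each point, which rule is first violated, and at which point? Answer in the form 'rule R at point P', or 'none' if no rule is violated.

none

Zone of each point (C = within 1σ̂, B = 1σ̂–2σ̂, A = 2σ̂–3σ̂, * = beyond 3σ̂; sign = side of CL): 1:+C, 2:+C, 3:+C, 4:+C, 5:-C, 6:-B, 7:-C, 8:+C, 9:+C, 10:-C, 11:-C, 12:-B
No rule fires across all 12 points.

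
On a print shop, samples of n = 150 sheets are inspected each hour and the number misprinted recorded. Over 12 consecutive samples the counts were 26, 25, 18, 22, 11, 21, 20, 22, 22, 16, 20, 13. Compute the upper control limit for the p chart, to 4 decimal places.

p̄ = Σdᵢ / (k·n) = 236 / (12 × 150) = 0.13111
UCL = p̄ + 3·√(p̄(1−p̄)/n) = 0.13111 + 3 × √(0.13111×0.86889/150) = 0.13111 + 3 × 0.02756 = 0.21379

0.2138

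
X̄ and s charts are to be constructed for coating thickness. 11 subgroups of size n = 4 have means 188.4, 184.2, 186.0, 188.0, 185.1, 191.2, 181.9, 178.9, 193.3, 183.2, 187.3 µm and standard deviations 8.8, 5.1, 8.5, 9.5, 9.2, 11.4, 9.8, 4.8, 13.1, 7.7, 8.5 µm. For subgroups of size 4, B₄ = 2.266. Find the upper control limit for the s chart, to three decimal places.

s̄ = (8.8 + 5.1 + 8.5 + 9.5 + 9.2 + 11.4 + 9.8 + 4.8 + 13.1 + 7.7 + 8.5) / 11 = 8.7636
UCL_s = B₄·s̄ = 2.266 × 8.7636 = 19.8584

19.858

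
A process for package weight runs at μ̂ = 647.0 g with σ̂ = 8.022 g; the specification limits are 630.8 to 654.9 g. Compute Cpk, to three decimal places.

0.328

Cpu = (USL − μ̂) / (3σ̂) = (654.9 − 647.0) / (3 × 8.022) = 0.3283; Cpl = (μ̂ − LSL) / (3σ̂) = (647.0 − 630.8) / (3 × 8.022) = 0.6731; Cpk = min(Cpu, Cpl) = 0.3283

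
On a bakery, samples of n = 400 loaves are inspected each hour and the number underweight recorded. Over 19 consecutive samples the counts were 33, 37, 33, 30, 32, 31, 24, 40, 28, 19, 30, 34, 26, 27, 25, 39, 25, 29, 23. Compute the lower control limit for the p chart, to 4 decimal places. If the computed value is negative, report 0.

0.0350

p̄ = Σdᵢ / (k·n) = 565 / (19 × 400) = 0.07434
LCL = p̄ − 3·√(p̄(1−p̄)/n) = 0.07434 − 3 × 0.01312 = 0.03499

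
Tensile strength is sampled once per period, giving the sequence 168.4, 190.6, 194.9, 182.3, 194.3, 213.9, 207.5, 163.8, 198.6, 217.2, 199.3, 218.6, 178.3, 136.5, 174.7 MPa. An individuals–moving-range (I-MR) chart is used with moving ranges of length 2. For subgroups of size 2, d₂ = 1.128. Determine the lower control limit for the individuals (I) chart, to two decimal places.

X̄ = (168.4 + 190.6 + 194.9 + 182.3 + 194.3 + 213.9 + 207.5 + 163.8 + 198.6 + 217.2 + 199.3 + 218.6 + 178.3 + 136.5 + 174.7) / 15 = 189.2600
Moving ranges: 22.2, 4.3, 12.6, 12.0, 19.6, 6.4, 43.7, 34.8, 18.6, 17.9, 19.3, 40.3, 41.8, 38.2; M̄R̄ = 331.7000 / 14 = 23.6929
LCL = X̄ − 3·M̄R̄/d₂ = 189.2600 − 3 × 23.6929 / 1.128 = 126.2471

126.25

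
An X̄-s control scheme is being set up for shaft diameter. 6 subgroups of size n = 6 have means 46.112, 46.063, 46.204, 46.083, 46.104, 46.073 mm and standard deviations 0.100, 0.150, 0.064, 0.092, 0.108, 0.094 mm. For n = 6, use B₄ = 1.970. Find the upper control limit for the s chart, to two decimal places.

s̄ = (0.100 + 0.150 + 0.064 + 0.092 + 0.108 + 0.094) / 6 = 0.1013
UCL_s = B₄·s̄ = 1.970 × 0.1013 = 0.1996

0.20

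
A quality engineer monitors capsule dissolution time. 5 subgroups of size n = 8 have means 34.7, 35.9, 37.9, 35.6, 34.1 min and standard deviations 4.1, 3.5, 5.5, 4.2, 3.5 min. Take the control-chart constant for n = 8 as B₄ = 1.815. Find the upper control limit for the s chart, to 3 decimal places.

s̄ = (4.1 + 3.5 + 5.5 + 4.2 + 3.5) / 5 = 4.1600
UCL_s = B₄·s̄ = 1.815 × 4.1600 = 7.5504

7.550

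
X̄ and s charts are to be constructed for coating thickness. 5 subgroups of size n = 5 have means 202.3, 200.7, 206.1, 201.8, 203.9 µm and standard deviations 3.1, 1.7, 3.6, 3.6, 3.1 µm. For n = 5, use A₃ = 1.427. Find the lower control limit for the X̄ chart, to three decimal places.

X̄̄ = (202.3 + 200.7 + 206.1 + 201.8 + 203.9) / 5 = 202.9600
s̄ = (3.1 + 1.7 + 3.6 + 3.6 + 3.1) / 5 = 3.0200
LCL = X̄̄ − A₃·s̄ = 202.9600 − 1.427 × 3.0200 = 198.6505

198.650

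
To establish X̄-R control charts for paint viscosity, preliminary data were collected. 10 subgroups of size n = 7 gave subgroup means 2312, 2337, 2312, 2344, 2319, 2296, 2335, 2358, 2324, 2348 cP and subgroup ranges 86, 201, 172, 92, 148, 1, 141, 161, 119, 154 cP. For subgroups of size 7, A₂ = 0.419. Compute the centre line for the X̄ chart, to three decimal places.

2328.500

X̄̄ = (2312 + 2337 + 2312 + 2344 + 2319 + 2296 + 2335 + 2358 + 2324 + 2348) / 10 = 23285.0000 / 10 = 2328.5000
CL = X̄̄ = 2328.5000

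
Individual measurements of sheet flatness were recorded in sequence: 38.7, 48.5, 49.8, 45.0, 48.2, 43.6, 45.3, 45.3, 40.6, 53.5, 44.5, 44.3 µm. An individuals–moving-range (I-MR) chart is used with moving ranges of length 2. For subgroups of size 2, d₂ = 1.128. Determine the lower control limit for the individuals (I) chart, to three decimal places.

32.987

X̄ = (38.7 + 48.5 + 49.8 + 45.0 + 48.2 + 43.6 + 45.3 + 45.3 + 40.6 + 53.5 + 44.5 + 44.3) / 12 = 45.6083
Moving ranges: 9.8, 1.3, 4.8, 3.2, 4.6, 1.7, 0.0, 4.7, 12.9, 9.0, 0.2; M̄R̄ = 52.2000 / 11 = 4.7455
LCL = X̄ − 3·M̄R̄/d₂ = 45.6083 − 3 × 4.7455 / 1.128 = 32.9874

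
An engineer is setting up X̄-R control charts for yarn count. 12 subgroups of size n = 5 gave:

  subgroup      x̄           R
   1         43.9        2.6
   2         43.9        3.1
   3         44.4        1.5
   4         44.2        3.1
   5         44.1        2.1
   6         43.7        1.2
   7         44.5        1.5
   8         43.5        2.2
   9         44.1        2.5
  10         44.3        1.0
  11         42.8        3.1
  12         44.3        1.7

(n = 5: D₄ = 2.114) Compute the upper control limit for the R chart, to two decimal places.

4.51

R̄ = (2.6 + 3.1 + 1.5 + 3.1 + 2.1 + 1.2 + 1.5 + 2.2 + 2.5 + 1.0 + 3.1 + 1.7) / 12 = 25.6000 / 12 = 2.1333
UCL_R = D₄·R̄ = 2.114 × 2.1333 = 4.5099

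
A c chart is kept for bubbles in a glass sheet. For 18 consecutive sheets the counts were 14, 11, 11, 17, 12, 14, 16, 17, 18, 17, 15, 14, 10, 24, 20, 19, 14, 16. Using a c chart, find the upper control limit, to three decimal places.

27.311

c̄ = (14 + 11 + 11 + 17 + 12 + 14 + 16 + 17 + 18 + 17 + 15 + 14 + 10 + 24 + 20 + 19 + 14 + 16) / 18 = 279 / 18 = 15.5000
UCL = c̄ + 3√c̄ = 15.5000 + 3 × √15.5000 = 15.5000 + 3 × 3.9370 = 27.3110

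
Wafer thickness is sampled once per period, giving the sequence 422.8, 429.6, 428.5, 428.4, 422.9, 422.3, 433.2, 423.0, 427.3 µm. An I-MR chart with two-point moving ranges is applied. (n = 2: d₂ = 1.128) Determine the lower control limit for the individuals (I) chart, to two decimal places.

X̄ = (422.8 + 429.6 + 428.5 + 428.4 + 422.9 + 422.3 + 433.2 + 423.0 + 427.3) / 9 = 426.4444
Moving ranges: 6.8, 1.1, 0.1, 5.5, 0.6, 10.9, 10.2, 4.3; M̄R̄ = 39.5000 / 8 = 4.9375
LCL = X̄ − 3·M̄R̄/d₂ = 426.4444 − 3 × 4.9375 / 1.128 = 413.3128

413.31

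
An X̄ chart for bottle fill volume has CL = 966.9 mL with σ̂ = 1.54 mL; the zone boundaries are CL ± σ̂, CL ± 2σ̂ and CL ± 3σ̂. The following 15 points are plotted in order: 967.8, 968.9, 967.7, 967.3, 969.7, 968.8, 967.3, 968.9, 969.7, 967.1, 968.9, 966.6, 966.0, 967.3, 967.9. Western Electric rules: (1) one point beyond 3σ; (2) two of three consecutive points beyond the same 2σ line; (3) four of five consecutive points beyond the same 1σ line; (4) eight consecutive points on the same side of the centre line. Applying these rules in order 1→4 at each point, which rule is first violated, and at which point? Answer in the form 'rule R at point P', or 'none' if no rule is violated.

rule 4 at point 8

Zone of each point (C = within 1σ̂, B = 1σ̂–2σ̂, A = 2σ̂–3σ̂, * = beyond 3σ̂; sign = side of CL): 1:+C, 2:+B, 3:+C, 4:+C, 5:+B, 6:+B, 7:+C, 8:+B, 9:+B, 10:+C, 11:+B, 12:-C, 13:-C, 14:+C, 15:+C
Rule 4 (eight consecutive points on the same side of the centre line) is satisfied at point 8.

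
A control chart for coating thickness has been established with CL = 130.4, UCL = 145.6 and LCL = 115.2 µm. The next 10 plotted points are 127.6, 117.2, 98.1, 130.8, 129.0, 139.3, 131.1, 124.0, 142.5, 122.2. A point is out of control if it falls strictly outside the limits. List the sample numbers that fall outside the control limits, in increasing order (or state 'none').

Compare each point to [115.2, 145.6]: sample 3 = 98.1 < LCL.

3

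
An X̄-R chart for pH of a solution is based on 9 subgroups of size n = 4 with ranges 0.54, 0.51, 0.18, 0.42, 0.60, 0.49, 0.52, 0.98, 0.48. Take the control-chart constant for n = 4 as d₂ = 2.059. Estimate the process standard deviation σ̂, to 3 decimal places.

0.255

R̄ = (0.54 + 0.51 + 0.18 + 0.42 + 0.60 + 0.49 + 0.52 + 0.98 + 0.48) / 9 = 0.5244
σ̂ = R̄ / d₂ = 0.5244 / 2.059 = 0.2547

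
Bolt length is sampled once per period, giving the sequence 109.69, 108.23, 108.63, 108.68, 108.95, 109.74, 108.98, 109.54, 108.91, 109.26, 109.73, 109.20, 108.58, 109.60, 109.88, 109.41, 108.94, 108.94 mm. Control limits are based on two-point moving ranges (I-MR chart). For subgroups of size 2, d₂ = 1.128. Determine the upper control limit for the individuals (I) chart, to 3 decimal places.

X̄ = (109.69 + 108.23 + 108.63 + 108.68 + 108.95 + 109.74 + 108.98 + 109.54 + 108.91 + 109.26 + 109.73 + 109.20 + 108.58 + 109.60 + 109.88 + 109.41 + 108.94 + 108.94) / 18 = 109.1606
Moving ranges: 1.46, 0.40, 0.05, 0.27, 0.79, 0.76, 0.56, 0.63, 0.35, 0.47, 0.53, 0.62, 1.02, 0.28, 0.47, 0.47, 0.00; M̄R̄ = 9.1300 / 17 = 0.5371
UCL = X̄ + 3·M̄R̄/d₂ = 109.1606 + 3 × 0.5371 / 1.128 = 110.5889

110.589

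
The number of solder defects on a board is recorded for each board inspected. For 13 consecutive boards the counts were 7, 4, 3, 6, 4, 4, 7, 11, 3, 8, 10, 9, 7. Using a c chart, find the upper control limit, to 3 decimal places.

13.965

c̄ = (7 + 4 + 3 + 6 + 4 + 4 + 7 + 11 + 3 + 8 + 10 + 9 + 7) / 13 = 83 / 13 = 6.3846
UCL = c̄ + 3√c̄ = 6.3846 + 3 × √6.3846 = 6.3846 + 3 × 2.5268 = 13.9650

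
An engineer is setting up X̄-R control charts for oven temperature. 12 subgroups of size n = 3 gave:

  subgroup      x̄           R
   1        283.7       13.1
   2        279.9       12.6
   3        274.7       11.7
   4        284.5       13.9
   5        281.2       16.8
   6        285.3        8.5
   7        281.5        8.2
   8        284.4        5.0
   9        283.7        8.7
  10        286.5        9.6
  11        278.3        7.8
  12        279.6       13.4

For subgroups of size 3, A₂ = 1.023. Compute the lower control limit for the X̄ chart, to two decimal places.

X̄̄ = (283.7 + 279.9 + 274.7 + 284.5 + 281.2 + 285.3 + 281.5 + 284.4 + 283.7 + 286.5 + 278.3 + 279.6) / 12 = 3383.3000 / 12 = 281.9417
R̄ = (13.1 + 12.6 + 11.7 + 13.9 + 16.8 + 8.5 + 8.2 + 5.0 + 8.7 + 9.6 + 7.8 + 13.4) / 12 = 129.3000 / 12 = 10.7750
LCL = X̄̄ − A₂·R̄ = 281.9417 − 1.023 × 10.7750 = 270.9188

270.92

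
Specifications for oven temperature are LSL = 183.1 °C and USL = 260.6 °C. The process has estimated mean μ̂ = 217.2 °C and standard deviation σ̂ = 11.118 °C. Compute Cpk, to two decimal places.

1.02

Cpu = (USL − μ̂) / (3σ̂) = (260.6 − 217.2) / (3 × 11.118) = 1.3012; Cpl = (μ̂ − LSL) / (3σ̂) = (217.2 − 183.1) / (3 × 11.118) = 1.0224; Cpk = min(Cpu, Cpl) = 1.0224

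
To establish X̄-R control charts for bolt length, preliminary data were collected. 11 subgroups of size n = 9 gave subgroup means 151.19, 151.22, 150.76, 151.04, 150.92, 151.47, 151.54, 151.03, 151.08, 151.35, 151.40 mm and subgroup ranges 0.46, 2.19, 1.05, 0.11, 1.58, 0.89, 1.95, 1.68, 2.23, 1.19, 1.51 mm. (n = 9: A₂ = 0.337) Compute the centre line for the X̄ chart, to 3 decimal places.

X̄̄ = (151.19 + 151.22 + 150.76 + 151.04 + 150.92 + 151.47 + 151.54 + 151.03 + 151.08 + 151.35 + 151.40) / 11 = 1663.0000 / 11 = 151.1818
CL = X̄̄ = 151.1818

151.182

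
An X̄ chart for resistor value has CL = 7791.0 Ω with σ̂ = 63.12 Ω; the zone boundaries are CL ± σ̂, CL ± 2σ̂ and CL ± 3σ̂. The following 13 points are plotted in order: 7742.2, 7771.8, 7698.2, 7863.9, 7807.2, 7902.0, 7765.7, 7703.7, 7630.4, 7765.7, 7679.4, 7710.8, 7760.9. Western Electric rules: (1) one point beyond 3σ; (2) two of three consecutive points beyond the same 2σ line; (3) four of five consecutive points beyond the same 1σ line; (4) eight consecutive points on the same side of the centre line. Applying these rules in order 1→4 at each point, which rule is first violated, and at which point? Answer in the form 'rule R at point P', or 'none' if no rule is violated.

Zone of each point (C = within 1σ̂, B = 1σ̂–2σ̂, A = 2σ̂–3σ̂, * = beyond 3σ̂; sign = side of CL): 1:-C, 2:-C, 3:-B, 4:+B, 5:+C, 6:+B, 7:-C, 8:-B, 9:-A, 10:-C, 11:-B, 12:-B, 13:-C
Rule 3 (four of five consecutive points beyond the same 1σ limit) is satisfied at point 12.

rule 3 at point 12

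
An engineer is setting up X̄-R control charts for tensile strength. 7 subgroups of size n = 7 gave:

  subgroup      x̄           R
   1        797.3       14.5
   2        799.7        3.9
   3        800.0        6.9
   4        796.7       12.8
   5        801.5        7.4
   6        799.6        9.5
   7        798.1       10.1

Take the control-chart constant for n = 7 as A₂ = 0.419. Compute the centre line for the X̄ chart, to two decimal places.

798.99

X̄̄ = (797.3 + 799.7 + 800.0 + 796.7 + 801.5 + 799.6 + 798.1) / 7 = 5592.9000 / 7 = 798.9857
CL = X̄̄ = 798.9857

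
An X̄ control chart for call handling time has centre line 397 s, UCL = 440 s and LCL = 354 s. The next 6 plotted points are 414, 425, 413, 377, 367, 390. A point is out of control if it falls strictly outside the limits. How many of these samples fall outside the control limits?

0

All 6 points lie within [354, 440].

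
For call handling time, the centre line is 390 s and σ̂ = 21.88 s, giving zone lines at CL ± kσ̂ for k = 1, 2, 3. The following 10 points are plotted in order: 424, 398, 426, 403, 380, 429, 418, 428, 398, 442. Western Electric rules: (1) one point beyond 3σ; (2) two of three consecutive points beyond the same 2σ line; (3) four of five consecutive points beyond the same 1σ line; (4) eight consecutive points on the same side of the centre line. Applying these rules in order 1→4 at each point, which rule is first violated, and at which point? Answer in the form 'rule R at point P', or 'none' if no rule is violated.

Zone of each point (C = within 1σ̂, B = 1σ̂–2σ̂, A = 2σ̂–3σ̂, * = beyond 3σ̂; sign = side of CL): 1:+B, 2:+C, 3:+B, 4:+C, 5:-C, 6:+B, 7:+B, 8:+B, 9:+C, 10:+A
Rule 3 (four of five consecutive points beyond the same 1σ limit) is satisfied at point 10.

rule 3 at point 10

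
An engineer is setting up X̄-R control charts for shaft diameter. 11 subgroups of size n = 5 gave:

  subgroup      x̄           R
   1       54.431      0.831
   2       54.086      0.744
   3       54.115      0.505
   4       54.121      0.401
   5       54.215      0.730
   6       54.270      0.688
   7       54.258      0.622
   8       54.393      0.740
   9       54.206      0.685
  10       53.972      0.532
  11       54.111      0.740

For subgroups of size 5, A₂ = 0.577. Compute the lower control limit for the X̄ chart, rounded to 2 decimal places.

X̄̄ = (54.431 + 54.086 + 54.115 + 54.121 + 54.215 + 54.270 + 54.258 + 54.393 + 54.206 + 53.972 + 54.111) / 11 = 596.1780 / 11 = 54.1980
R̄ = (0.831 + 0.744 + 0.505 + 0.401 + 0.730 + 0.688 + 0.622 + 0.740 + 0.685 + 0.532 + 0.740) / 11 = 7.2180 / 11 = 0.6562
LCL = X̄̄ − A₂·R̄ = 54.1980 − 0.577 × 0.6562 = 53.8194

53.82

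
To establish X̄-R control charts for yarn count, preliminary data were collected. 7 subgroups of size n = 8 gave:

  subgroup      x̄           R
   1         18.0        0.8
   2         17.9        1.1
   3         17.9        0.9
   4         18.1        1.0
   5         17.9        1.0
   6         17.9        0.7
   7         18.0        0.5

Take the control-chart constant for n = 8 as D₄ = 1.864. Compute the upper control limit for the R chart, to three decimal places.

1.598

R̄ = (0.8 + 1.1 + 0.9 + 1.0 + 1.0 + 0.7 + 0.5) / 7 = 6.0000 / 7 = 0.8571
UCL_R = D₄·R̄ = 1.864 × 0.8571 = 1.5977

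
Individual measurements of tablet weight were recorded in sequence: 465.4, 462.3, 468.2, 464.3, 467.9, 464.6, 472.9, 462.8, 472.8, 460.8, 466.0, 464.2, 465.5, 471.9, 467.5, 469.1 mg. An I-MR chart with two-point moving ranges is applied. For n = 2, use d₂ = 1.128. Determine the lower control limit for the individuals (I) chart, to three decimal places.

X̄ = (465.4 + 462.3 + 468.2 + 464.3 + 467.9 + 464.6 + 472.9 + 462.8 + 472.8 + 460.8 + 466.0 + 464.2 + 465.5 + 471.9 + 467.5 + 469.1) / 16 = 466.6375
Moving ranges: 3.1, 5.9, 3.9, 3.6, 3.3, 8.3, 10.1, 10.0, 12.0, 5.2, 1.8, 1.3, 6.4, 4.4, 1.6; M̄R̄ = 80.9000 / 15 = 5.3933
LCL = X̄ − 3·M̄R̄/d₂ = 466.6375 − 3 × 5.3933 / 1.128 = 452.2935

452.294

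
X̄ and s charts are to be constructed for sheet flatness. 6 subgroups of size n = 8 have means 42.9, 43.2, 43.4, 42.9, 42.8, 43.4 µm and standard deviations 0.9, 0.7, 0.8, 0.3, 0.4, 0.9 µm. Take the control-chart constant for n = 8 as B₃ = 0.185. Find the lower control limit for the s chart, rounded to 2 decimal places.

s̄ = (0.9 + 0.7 + 0.8 + 0.3 + 0.4 + 0.9) / 6 = 0.6667
LCL_s = B₃·s̄ = 0.185 × 0.6667 = 0.1233

0.12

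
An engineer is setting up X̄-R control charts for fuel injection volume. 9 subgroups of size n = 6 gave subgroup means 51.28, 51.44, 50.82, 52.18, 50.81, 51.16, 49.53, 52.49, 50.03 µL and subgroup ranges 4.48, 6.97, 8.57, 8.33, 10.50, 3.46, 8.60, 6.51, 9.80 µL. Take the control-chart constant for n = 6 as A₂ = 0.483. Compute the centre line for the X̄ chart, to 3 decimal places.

X̄̄ = (51.28 + 51.44 + 50.82 + 52.18 + 50.81 + 51.16 + 49.53 + 52.49 + 50.03) / 9 = 459.7400 / 9 = 51.0822
CL = X̄̄ = 51.0822

51.082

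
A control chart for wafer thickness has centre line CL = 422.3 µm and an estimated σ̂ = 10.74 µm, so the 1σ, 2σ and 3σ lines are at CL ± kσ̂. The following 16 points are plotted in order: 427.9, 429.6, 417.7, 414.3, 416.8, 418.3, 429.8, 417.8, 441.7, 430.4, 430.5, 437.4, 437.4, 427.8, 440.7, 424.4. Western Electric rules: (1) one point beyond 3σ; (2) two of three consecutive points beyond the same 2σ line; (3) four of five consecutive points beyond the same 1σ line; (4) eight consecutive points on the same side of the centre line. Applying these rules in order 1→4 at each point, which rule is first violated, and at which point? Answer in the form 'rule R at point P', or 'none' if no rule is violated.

Zone of each point (C = within 1σ̂, B = 1σ̂–2σ̂, A = 2σ̂–3σ̂, * = beyond 3σ̂; sign = side of CL): 1:+C, 2:+C, 3:-C, 4:-C, 5:-C, 6:-C, 7:+C, 8:-C, 9:+B, 10:+C, 11:+C, 12:+B, 13:+B, 14:+C, 15:+B, 16:+C
Rule 4 (eight consecutive points on the same side of the centre line) is satisfied at point 16.

rule 4 at point 16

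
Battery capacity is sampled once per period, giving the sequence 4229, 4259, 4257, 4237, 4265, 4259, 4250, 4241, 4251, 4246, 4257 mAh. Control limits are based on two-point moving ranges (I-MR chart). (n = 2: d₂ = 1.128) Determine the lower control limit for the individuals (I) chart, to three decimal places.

4215.516

X̄ = (4229 + 4259 + 4257 + 4237 + 4265 + 4259 + 4250 + 4241 + 4251 + 4246 + 4257) / 11 = 4250.0909
Moving ranges: 30, 2, 20, 28, 6, 9, 9, 10, 5, 11; M̄R̄ = 130.0000 / 10 = 13.0000
LCL = X̄ − 3·M̄R̄/d₂ = 4250.0909 − 3 × 13.0000 / 1.128 = 4215.5164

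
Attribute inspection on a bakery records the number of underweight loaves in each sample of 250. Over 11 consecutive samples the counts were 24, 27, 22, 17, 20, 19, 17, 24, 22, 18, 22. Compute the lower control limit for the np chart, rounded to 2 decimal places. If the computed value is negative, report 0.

p̄ = Σdᵢ / (k·n) = 232 / (11 × 250) = 0.08436
LCL = np̄ − 3·√(np̄(1−p̄)) = 21.0909 − 3 × 4.3945 = 7.9074

7.91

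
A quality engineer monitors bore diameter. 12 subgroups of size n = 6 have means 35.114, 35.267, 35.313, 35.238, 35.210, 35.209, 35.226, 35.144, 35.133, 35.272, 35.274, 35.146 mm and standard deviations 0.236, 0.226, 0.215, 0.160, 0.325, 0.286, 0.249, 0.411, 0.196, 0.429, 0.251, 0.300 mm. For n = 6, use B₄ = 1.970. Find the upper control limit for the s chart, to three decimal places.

s̄ = (0.236 + 0.226 + 0.215 + 0.160 + 0.325 + 0.286 + 0.249 + 0.411 + 0.196 + 0.429 + 0.251 + 0.300) / 12 = 0.2737
UCL_s = B₄·s̄ = 1.970 × 0.2737 = 0.5391

0.539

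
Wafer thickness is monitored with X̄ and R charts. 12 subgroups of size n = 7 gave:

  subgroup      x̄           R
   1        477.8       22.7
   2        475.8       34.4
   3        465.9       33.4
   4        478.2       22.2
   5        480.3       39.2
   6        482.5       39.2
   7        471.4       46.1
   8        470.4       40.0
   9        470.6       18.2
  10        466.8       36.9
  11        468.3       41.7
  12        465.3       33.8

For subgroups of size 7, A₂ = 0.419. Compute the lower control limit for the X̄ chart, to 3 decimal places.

X̄̄ = (477.8 + 475.8 + 465.9 + 478.2 + 480.3 + 482.5 + 471.4 + 470.4 + 470.6 + 466.8 + 468.3 + 465.3) / 12 = 5673.3000 / 12 = 472.7750
R̄ = (22.7 + 34.4 + 33.4 + 22.2 + 39.2 + 39.2 + 46.1 + 40.0 + 18.2 + 36.9 + 41.7 + 33.8) / 12 = 407.8000 / 12 = 33.9833
LCL = X̄̄ − A₂·R̄ = 472.7750 − 0.419 × 33.9833 = 458.5360

458.536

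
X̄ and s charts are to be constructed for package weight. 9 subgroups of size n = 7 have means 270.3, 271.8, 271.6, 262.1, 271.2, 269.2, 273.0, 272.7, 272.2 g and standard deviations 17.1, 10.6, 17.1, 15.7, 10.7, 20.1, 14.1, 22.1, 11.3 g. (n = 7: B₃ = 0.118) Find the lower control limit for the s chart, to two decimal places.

s̄ = (17.1 + 10.6 + 17.1 + 15.7 + 10.7 + 20.1 + 14.1 + 22.1 + 11.3) / 9 = 15.4222
LCL_s = B₃·s̄ = 0.118 × 15.4222 = 1.8198

1.82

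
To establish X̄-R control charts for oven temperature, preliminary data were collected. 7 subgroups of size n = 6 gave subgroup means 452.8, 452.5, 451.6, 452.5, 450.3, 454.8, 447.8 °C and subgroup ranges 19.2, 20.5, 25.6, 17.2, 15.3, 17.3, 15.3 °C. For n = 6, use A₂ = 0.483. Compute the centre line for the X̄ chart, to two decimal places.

X̄̄ = (452.8 + 452.5 + 451.6 + 452.5 + 450.3 + 454.8 + 447.8) / 7 = 3162.3000 / 7 = 451.7571
CL = X̄̄ = 451.7571

451.76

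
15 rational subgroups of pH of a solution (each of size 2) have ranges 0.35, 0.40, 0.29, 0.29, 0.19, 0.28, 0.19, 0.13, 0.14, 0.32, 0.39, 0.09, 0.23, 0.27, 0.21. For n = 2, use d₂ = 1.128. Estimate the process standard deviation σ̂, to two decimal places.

0.22

R̄ = (0.35 + 0.40 + 0.29 + 0.29 + 0.19 + 0.28 + 0.19 + 0.13 + 0.14 + 0.32 + 0.39 + 0.09 + 0.23 + 0.27 + 0.21) / 15 = 0.2513
σ̂ = R̄ / d₂ = 0.2513 / 1.128 = 0.2228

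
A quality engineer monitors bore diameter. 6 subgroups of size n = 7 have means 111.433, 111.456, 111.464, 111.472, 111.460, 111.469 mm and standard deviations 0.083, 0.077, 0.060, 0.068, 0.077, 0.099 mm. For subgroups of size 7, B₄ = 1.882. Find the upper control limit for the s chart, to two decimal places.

s̄ = (0.083 + 0.077 + 0.060 + 0.068 + 0.077 + 0.099) / 6 = 0.0773
UCL_s = B₄·s̄ = 1.882 × 0.0773 = 0.1455

0.15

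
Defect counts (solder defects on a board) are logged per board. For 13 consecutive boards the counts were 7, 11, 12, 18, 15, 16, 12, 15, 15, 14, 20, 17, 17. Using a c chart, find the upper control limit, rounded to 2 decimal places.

25.98

c̄ = (7 + 11 + 12 + 18 + 15 + 16 + 12 + 15 + 15 + 14 + 20 + 17 + 17) / 13 = 189 / 13 = 14.5385
UCL = c̄ + 3√c̄ = 14.5385 + 3 × √14.5385 = 14.5385 + 3 × 3.8129 = 25.9773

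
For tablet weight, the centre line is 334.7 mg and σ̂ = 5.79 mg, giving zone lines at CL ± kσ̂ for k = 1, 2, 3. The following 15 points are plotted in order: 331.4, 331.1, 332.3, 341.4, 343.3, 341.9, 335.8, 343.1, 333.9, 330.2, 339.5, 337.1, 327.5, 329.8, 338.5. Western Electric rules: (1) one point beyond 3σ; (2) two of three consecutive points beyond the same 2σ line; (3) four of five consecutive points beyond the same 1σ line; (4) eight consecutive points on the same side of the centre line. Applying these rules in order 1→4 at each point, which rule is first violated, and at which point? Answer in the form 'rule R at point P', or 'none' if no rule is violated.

rule 3 at point 8

Zone of each point (C = within 1σ̂, B = 1σ̂–2σ̂, A = 2σ̂–3σ̂, * = beyond 3σ̂; sign = side of CL): 1:-C, 2:-C, 3:-C, 4:+B, 5:+B, 6:+B, 7:+C, 8:+B, 9:-C, 10:-C, 11:+C, 12:+C, 13:-B, 14:-C, 15:+C
Rule 3 (four of five consecutive points beyond the same 1σ limit) is satisfied at point 8.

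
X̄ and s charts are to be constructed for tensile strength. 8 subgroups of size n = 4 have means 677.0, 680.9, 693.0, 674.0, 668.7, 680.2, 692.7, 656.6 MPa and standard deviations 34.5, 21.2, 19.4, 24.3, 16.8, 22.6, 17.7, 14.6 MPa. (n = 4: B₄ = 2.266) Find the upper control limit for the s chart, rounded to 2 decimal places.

48.46

s̄ = (34.5 + 21.2 + 19.4 + 24.3 + 16.8 + 22.6 + 17.7 + 14.6) / 8 = 21.3875
UCL_s = B₄·s̄ = 2.266 × 21.3875 = 48.4641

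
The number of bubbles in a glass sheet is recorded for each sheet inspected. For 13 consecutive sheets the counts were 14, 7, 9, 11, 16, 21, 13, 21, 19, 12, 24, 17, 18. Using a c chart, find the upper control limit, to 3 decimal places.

c̄ = (14 + 7 + 9 + 11 + 16 + 21 + 13 + 21 + 19 + 12 + 24 + 17 + 18) / 13 = 202 / 13 = 15.5385
UCL = c̄ + 3√c̄ = 15.5385 + 3 × √15.5385 = 15.5385 + 3 × 3.9419 = 27.3641

27.364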